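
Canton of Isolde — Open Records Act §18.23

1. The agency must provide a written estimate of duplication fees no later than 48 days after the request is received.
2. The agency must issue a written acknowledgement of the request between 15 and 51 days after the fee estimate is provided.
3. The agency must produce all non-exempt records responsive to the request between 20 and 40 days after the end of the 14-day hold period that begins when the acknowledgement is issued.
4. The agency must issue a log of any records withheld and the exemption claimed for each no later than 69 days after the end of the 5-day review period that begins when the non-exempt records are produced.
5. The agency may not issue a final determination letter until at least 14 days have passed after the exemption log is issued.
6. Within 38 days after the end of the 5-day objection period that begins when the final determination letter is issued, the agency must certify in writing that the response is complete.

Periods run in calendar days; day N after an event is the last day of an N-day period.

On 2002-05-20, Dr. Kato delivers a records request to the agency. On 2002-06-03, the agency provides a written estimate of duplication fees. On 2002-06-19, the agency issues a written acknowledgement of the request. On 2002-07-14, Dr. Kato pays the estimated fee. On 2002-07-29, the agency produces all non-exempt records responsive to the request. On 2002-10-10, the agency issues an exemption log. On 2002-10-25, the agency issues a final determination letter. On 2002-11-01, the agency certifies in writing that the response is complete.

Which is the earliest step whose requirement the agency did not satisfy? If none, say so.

Step 1 — counting 48 days from 2002-05-20 (when the request is received) gives a deadline of 2002-07-07; done 2002-06-03 — timely.
Step 2 — 15 and 51 days from 2002-06-03 (when the fee estimate is provided) are 2002-06-18 and 2002-07-24 respectively; 2002-06-19 falls inside that range.
Step 3 — 20 and 40 days from 2002-07-03 (end of the 14-day hold period, which began when the acknowledgement is issued on 2002-06-19) are 2002-07-23 and 2002-08-12 respectively; done 2002-07-29, which is between those dates.
Step 4 — counting 69 days from 2002-08-03 (end of the 5-day review period, which began when the non-exempt records are produced on 2002-07-29) gives a deadline of 2002-10-11; completed 2002-10-10, before the deadline.
Step 5 — must wait 14 days from 2002-10-10 (when the exemption log is issued), so not before 2002-10-24; 2002-10-25 is on or after that date.
Step 6 — counting 38 days from 2002-10-30 (end of the 5-day objection period, which began when the final determination letter is issued on 2002-10-25) gives a deadline of 2002-12-07; done 2002-11-01 — timely.

None — every step was satisfied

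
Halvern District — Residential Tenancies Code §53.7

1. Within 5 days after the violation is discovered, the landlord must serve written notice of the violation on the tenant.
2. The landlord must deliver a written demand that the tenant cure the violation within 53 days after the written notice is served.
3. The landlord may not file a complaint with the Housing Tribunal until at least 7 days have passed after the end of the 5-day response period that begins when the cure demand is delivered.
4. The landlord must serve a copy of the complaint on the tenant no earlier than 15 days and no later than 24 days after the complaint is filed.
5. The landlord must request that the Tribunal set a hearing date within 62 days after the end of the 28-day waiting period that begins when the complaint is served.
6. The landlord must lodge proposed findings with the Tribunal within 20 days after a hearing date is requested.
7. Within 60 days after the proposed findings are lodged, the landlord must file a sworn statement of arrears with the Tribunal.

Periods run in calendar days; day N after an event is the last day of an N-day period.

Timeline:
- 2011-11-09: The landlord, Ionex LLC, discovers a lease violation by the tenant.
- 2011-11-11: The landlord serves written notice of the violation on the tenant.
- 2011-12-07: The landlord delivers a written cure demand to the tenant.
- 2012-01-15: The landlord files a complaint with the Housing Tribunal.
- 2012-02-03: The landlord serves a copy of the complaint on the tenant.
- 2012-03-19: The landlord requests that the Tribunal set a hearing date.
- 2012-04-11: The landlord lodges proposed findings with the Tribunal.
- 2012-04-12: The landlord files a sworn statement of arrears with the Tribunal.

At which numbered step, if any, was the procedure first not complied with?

Step 1 — counting 5 days from 2011-11-09 (when the violation is discovered) gives a deadline of 2011-11-14; done 2011-11-11 — timely.
Step 2 — counting 53 days from 2011-11-11 (when the written notice is served) gives a deadline of 2012-01-03; 2011-12-07 is within that limit.
Step 3 — must wait 7 days from 2011-12-12 (end of the 5-day response period, which began when the cure demand is delivered on 2011-12-07), so not before 2011-12-19; done 2012-01-15, after the minimum wait.
Step 4 — 15 and 24 days from 2012-01-15 (when the complaint is filed) are 2012-01-30 and 2012-02-08 respectively; done 2012-02-03 — within the window.
Step 5 — counting 62 days from 2012-03-02 (end of the 28-day waiting period, which began when the complaint is served on 2012-02-03) gives a deadline of 2012-05-03; completed 2012-03-19, before the deadline.
Step 6 — counting 20 days from 2012-03-19 (when a hearing date is requested) gives a deadline of 2012-04-08; done 2012-04-11 — 3 days late.

Step 6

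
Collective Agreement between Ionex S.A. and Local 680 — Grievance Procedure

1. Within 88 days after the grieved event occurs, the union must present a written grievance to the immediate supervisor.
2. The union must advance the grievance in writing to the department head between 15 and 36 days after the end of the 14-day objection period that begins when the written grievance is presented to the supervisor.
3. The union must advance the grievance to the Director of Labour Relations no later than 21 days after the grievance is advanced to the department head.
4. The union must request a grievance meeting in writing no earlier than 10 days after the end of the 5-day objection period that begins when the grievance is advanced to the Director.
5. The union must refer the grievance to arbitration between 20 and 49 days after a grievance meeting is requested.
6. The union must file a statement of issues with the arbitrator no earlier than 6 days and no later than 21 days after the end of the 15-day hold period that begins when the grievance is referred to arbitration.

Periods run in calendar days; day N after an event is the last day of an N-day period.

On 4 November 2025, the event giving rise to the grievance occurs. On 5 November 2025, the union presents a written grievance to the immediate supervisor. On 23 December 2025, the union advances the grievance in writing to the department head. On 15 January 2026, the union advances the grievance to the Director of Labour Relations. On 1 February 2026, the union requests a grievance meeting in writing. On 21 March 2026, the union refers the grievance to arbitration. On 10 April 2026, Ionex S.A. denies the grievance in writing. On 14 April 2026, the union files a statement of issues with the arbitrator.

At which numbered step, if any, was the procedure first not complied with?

Step 1: 88 days after 4 November 2025 (when the grieved event occurs) is 31 January 2026; 5 November 2025 is within that limit.
Step 2: the window is 15–36 days after 19 November 2025 (end of the 14-day objection period, which began when the written grievance is presented to the supervisor on 5 November 2025), so 4 December 2025 through 25 December 2025; done 23 December 2025 — within the window.
Step 3: 21 days after 23 December 2025 (when the grievance is advanced to the department head) is 13 January 2026; 15 January 2026 misses that deadline by 2 days.

Step 3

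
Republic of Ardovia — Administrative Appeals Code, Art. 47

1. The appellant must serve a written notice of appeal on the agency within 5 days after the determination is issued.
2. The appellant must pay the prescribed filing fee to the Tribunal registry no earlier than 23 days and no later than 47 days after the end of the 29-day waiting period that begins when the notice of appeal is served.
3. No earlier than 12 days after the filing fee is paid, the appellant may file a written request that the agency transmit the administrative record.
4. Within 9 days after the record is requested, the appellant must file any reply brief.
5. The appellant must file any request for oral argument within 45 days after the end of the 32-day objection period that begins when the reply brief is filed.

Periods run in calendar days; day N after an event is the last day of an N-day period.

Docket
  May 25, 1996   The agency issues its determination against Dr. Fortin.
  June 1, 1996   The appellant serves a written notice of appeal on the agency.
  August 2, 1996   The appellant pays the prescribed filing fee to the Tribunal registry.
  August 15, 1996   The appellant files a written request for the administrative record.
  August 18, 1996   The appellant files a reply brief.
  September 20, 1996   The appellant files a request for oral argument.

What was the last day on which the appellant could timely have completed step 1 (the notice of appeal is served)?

Step 1 runs from May 25, 1996, when the determination is issued. 5 days after May 25, 1996 is May 30, 1996.

May 30, 1996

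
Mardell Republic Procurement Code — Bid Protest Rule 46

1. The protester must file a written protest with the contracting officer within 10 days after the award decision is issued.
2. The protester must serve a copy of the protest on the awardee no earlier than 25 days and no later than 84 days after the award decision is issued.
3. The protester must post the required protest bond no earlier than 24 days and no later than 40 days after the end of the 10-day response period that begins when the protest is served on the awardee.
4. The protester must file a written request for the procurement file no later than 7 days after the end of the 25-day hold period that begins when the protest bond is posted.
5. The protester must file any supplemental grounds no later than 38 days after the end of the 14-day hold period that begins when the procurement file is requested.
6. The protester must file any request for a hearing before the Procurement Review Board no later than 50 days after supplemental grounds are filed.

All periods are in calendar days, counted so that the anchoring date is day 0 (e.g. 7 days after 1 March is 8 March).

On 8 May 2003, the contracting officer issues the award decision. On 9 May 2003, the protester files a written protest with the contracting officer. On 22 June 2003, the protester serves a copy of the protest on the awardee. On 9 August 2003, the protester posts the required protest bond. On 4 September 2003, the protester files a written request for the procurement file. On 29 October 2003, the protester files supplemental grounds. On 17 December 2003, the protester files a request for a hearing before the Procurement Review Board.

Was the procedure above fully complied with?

No

Step 1: 10 days after 8 May 2003 (when the award decision is issued) is 18 May 2003; 9 May 2003 is within that limit.
Step 2: the window is 25–84 days after 8 May 2003 (when the award decision is issued), so 2 June 2003 through 31 July 2003; done 22 June 2003, which is between those dates.
Step 3: the window is 24–40 days after 2 July 2003 (end of the 10-day response period, which began when the protest is served on the awardee on 22 June 2003), so 26 July 2003 through 11 August 2003; done 9 August 2003, which is between those dates.
Step 4: 7 days after 3 September 2003 (end of the 25-day hold period, which began when the protest bond is posted on 9 August 2003) is 10 September 2003; completed 4 September 2003, before the deadline.
Step 5: 38 days after 18 September 2003 (end of the 14-day hold period, which began when the procurement file is requested on 4 September 2003) is 26 October 2003; not done until 29 October 2003, 3 days after the deadline.
No need to go further; step 5 was not satisfied.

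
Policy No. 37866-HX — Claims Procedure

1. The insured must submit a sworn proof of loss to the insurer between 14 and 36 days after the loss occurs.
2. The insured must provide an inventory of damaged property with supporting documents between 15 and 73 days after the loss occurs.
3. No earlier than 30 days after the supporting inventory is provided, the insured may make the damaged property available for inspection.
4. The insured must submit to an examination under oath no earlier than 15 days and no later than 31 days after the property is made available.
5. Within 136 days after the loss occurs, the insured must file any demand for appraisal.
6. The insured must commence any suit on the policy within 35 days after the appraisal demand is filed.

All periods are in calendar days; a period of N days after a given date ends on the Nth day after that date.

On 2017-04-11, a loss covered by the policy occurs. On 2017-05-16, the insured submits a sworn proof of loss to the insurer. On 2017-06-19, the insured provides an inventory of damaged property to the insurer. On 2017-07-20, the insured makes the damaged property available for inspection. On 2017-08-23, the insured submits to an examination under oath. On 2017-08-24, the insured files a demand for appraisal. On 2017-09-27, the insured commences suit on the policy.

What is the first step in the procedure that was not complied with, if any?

Step 4

Step 1: the window is 14–36 days after 2017-04-11 (when the loss occurs), so 2017-04-25 through 2017-05-17; 2017-05-16 falls inside that range.
Step 2: the window is 15–73 days after 2017-04-11 (when the loss occurs), so 2017-04-26 through 2017-06-23; done 2017-06-19, which is between those dates.
Step 3: the earliest permitted date is 30 days after 2017-06-19 (when the supporting inventory is provided), i.e. 2017-07-19; done 2017-07-20 — permitted.
Step 4: the window is 15–31 days after 2017-07-20 (when the property is made available), so 2017-08-04 through 2017-08-20; 2017-08-23 is 3 days past the end of the window.
No need to go further; step 4 was not satisfied.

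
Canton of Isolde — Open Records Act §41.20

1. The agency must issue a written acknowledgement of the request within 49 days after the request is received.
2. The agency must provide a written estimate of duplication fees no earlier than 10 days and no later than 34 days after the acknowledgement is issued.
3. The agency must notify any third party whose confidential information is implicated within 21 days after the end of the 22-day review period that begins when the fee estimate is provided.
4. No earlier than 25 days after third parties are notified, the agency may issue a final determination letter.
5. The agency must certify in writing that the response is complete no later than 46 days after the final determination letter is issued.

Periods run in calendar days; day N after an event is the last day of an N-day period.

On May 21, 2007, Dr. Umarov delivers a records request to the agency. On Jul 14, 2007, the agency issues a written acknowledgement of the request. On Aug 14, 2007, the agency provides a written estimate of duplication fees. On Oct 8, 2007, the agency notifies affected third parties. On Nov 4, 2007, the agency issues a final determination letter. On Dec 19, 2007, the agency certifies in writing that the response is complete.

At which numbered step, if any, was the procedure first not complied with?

Step 1

Step 1: 49 days after May 21, 2007 (when the request is received) is Jul 9, 2007; Jul 14, 2007 misses that deadline by 5 days.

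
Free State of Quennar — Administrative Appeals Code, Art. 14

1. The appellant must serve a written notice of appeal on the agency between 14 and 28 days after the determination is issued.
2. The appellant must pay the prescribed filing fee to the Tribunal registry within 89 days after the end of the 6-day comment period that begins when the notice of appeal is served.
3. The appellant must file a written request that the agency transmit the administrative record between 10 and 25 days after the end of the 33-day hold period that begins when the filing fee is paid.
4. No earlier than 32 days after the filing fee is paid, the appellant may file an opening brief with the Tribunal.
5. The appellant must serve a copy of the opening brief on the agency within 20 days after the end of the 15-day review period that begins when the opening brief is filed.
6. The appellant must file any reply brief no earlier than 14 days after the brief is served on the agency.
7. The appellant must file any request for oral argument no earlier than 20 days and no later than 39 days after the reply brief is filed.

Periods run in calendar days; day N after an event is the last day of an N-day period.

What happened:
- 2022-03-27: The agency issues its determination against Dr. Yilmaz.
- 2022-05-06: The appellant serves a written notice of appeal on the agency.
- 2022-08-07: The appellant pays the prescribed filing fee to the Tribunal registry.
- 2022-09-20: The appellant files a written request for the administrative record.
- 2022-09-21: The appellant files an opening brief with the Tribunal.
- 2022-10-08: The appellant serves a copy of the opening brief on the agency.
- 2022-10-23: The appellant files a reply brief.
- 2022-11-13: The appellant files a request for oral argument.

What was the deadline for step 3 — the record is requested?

The filing fee is paid on 2022-08-07; the 33-day hold period therefore ends 2022-09-09, and step 3 runs from that date. The window is 10–25 days after 2022-09-09; it closes on 2022-10-04.

2022-10-04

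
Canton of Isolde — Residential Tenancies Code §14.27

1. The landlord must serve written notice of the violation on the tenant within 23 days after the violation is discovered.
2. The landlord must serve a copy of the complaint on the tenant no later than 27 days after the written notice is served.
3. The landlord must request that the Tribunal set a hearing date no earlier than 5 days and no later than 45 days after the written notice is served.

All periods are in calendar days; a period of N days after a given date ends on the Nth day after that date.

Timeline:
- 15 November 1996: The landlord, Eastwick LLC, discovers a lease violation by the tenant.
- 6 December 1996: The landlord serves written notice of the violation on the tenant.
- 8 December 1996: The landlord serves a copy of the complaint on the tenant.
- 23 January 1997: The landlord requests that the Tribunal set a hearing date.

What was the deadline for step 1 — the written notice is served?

Step 1 runs from 15 November 1996, when the violation is discovered. 23 days after 15 November 1996 is 8 December 1996.

8 December 1996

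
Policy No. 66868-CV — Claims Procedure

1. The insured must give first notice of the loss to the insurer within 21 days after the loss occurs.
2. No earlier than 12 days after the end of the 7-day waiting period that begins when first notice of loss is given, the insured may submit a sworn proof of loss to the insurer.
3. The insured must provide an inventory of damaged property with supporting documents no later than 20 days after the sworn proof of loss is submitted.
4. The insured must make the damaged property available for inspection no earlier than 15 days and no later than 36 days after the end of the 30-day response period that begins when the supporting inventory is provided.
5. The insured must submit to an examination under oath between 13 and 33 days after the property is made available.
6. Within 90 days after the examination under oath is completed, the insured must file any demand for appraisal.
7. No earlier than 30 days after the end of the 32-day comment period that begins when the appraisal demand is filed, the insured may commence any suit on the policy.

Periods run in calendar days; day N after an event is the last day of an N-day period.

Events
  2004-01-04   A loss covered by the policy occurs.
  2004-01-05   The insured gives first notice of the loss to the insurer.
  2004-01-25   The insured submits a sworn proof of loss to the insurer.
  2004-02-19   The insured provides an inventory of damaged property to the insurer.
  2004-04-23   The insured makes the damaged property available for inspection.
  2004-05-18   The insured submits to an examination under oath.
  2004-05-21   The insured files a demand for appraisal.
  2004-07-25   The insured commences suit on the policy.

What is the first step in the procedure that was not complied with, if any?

(1) due by 2004-01-04 + 21 days = 2004-01-25; completed 2004-01-05, before the deadline.
(2) permitted from 2004-01-12 + 12 days = 2004-01-24 onward; 2004-01-25 is on or after that date.
(3) due by 2004-01-25 + 20 days = 2004-02-14; not done until 2004-02-19, 5 days after the deadline.
The procedure was therefore not followed at step 3.

Step 3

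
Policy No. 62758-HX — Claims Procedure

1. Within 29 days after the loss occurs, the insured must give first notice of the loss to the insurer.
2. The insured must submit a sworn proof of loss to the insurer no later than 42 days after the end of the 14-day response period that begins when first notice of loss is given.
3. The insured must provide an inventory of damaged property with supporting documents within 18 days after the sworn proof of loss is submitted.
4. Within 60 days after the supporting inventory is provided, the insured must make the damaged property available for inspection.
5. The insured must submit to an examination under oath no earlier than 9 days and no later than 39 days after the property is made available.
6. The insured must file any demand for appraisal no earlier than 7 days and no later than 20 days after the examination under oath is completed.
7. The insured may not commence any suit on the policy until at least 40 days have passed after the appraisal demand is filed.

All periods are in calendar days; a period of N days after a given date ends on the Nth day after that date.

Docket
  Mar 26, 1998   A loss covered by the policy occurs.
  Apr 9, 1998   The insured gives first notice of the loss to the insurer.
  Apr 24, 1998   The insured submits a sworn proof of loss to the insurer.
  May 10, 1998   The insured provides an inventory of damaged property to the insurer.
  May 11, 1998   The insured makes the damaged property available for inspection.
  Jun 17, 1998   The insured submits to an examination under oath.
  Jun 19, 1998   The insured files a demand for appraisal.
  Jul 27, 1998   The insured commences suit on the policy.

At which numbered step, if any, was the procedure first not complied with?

(1) due by Mar 26, 1998 + 29 days = Apr 24, 1998; Apr 9, 1998 is within that limit.
(2) due by Apr 23, 1998 + 42 days = Jun 4, 1998; Apr 24, 1998 is within that limit.
(3) due by Apr 24, 1998 + 18 days = May 12, 1998; completed May 10, 1998, before the deadline.
(4) due by May 10, 1998 + 60 days = Jul 9, 1998; done May 11, 1998 — timely.
(5) the permitted window runs from May 11, 1998 + 9 = May 20, 1998 to May 11, 1998 + 39 = Jun 19, 1998; done Jun 17, 1998 — within the window.
(6) the permitted window runs from Jun 17, 1998 + 7 = Jun 24, 1998 to Jun 17, 1998 + 20 = Jul 7, 1998; done Jun 19, 1998 — 5 days before the window opened.
That is the first point of non-compliance.

Step 6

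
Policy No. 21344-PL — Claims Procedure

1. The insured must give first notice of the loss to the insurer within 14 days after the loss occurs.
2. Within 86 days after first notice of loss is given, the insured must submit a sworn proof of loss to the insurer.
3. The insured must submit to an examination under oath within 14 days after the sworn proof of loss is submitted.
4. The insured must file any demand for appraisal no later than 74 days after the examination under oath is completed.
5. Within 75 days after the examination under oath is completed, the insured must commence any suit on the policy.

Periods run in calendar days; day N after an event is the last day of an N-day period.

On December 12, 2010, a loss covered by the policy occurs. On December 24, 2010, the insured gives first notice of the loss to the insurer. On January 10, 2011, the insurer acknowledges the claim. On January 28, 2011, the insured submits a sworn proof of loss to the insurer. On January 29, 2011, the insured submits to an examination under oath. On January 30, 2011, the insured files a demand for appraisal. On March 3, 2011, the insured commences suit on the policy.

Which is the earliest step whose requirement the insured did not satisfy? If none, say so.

None — every step was satisfied

Step 1: 14 days after December 12, 2010 (when the loss occurs) is December 26, 2010; done December 24, 2010 — timely.
Step 2: 86 days after December 24, 2010 (when first notice of loss is given) is March 20, 2011; completed January 28, 2011, before the deadline.
Step 3: 14 days after January 28, 2011 (when the sworn proof of loss is submitted) is February 11, 2011; January 29, 2011 is within that limit.
Step 4: 74 days after January 29, 2011 (when the examination under oath is completed) is April 13, 2011; January 30, 2011 is within that limit.
Step 5: 75 days after January 29, 2011 (when the examination under oath is completed) is April 14, 2011; done March 3, 2011 — timely.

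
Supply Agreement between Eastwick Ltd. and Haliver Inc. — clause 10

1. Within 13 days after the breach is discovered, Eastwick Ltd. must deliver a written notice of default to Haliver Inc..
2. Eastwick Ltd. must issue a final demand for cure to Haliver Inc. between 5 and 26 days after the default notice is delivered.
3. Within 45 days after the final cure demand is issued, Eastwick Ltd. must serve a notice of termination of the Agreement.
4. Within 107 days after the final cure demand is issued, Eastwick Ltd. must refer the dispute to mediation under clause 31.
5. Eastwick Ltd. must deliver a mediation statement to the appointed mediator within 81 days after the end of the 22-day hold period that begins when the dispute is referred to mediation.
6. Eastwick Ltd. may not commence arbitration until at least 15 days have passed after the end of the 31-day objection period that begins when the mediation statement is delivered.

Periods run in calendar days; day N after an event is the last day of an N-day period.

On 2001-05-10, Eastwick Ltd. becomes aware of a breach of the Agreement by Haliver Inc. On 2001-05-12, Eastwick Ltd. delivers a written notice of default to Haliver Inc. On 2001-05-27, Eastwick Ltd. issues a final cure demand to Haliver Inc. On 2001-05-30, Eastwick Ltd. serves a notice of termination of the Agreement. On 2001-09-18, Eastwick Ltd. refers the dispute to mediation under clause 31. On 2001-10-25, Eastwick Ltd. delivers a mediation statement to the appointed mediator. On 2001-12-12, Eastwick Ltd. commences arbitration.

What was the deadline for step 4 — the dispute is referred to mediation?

Step 4 runs from 2001-05-27, when the final cure demand is issued. 107 days after 2001-05-27 is 2001-09-11.

2001-09-11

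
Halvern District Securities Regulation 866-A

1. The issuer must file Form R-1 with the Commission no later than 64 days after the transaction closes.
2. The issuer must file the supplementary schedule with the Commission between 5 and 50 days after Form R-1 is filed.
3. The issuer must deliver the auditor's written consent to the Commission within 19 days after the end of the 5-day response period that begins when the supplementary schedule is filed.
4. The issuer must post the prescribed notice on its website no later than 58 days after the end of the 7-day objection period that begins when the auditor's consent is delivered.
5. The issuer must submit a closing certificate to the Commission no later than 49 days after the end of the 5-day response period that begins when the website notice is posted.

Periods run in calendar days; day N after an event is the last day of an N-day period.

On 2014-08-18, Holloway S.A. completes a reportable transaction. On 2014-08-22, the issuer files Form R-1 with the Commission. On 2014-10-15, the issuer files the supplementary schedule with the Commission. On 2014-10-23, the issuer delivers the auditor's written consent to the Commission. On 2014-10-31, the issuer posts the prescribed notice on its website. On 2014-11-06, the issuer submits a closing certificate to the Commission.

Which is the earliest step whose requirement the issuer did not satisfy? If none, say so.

Step 1 — counting 64 days from 2014-08-18 (when the transaction closes) gives a deadline of 2014-10-21; completed 2014-08-22, before the deadline.
Step 2 — 5 and 50 days from 2014-08-22 (when Form R-1 is filed) are 2014-08-27 and 2014-10-11 respectively; 2014-10-15 is 4 days past the end of the window.

Step 2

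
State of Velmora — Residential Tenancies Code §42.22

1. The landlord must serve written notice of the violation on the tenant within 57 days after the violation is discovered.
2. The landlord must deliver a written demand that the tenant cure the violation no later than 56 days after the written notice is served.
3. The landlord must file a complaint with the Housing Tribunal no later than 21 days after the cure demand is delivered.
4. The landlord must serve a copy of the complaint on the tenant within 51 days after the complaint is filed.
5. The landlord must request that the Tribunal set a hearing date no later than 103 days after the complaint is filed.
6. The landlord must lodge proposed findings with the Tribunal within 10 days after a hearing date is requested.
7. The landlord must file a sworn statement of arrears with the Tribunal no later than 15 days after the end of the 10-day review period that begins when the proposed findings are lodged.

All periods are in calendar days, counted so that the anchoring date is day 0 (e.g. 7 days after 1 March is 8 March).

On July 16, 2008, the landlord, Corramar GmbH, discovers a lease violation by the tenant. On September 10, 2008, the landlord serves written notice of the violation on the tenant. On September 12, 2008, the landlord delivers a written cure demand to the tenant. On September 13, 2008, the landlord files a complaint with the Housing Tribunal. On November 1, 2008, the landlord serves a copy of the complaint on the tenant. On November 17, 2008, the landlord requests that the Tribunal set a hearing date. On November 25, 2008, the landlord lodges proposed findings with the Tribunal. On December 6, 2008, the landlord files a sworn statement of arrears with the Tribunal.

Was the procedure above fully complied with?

Step 1: 57 days after July 16, 2008 (when the violation is discovered) is September 11, 2008; done September 10, 2008 — timely.
Step 2: 56 days after September 10, 2008 (when the written notice is served) is November 5, 2008; done September 12, 2008 — timely.
Step 3: 21 days after September 12, 2008 (when the cure demand is delivered) is October 3, 2008; September 13, 2008 is within that limit.
Step 4: 51 days after September 13, 2008 (when the complaint is filed) is November 3, 2008; completed November 1, 2008, before the deadline.
Step 5: 103 days after September 13, 2008 (when the complaint is filed) is December 25, 2008; completed November 17, 2008, before the deadline.
Step 6: 10 days after November 17, 2008 (when a hearing date is requested) is November 27, 2008; completed November 25, 2008, before the deadline.
Step 7: 15 days after December 5, 2008 (end of the 10-day review period, which began when the proposed findings are lodged on November 25, 2008) is December 20, 2008; done December 6, 2008 — timely.

Yes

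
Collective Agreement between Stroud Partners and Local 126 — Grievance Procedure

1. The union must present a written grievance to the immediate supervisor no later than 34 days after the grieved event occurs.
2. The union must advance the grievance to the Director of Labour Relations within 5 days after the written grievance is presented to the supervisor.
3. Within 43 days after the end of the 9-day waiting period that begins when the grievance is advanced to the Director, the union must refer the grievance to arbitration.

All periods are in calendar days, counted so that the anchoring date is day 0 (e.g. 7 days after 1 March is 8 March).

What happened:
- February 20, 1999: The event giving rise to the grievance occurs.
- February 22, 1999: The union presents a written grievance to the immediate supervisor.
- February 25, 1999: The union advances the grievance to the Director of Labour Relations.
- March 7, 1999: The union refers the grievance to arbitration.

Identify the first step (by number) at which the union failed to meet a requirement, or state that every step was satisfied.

None — every step was satisfied

Step 1: 34 days after February 20, 1999 (when the grieved event occurs) is March 26, 1999; completed February 22, 1999, before the deadline.
Step 2: 5 days after February 22, 1999 (when the written grievance is presented to the supervisor) is February 27, 1999; completed February 25, 1999, before the deadline.
Step 3: 43 days after March 6, 1999 (end of the 9-day waiting period, which began when the grievance is advanced to the Director on February 25, 1999) is April 18, 1999; done March 7, 1999 — timely.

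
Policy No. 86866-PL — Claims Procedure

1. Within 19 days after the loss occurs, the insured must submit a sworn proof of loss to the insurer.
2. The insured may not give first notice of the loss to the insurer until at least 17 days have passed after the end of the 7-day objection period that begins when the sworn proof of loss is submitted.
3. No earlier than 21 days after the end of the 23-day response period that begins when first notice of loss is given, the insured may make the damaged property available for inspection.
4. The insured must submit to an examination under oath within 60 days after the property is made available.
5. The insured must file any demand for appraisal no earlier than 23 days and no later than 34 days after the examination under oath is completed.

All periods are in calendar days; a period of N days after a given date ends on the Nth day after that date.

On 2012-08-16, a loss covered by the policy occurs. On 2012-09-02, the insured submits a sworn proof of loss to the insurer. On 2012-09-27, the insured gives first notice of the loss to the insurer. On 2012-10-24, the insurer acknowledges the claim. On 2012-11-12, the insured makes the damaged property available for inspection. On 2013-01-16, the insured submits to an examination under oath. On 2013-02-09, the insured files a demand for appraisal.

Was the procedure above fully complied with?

Step 1 — counting 19 days from 2012-08-16 (when the loss occurs) gives a deadline of 2012-09-04; completed 2012-09-02, before the deadline.
Step 2 — must wait 17 days from 2012-09-09 (end of the 7-day objection period, which began when the sworn proof of loss is submitted on 2012-09-02), so not before 2012-09-26; 2012-09-27 is on or after that date.
Step 3 — must wait 21 days from 2012-10-20 (end of the 23-day response period, which began when first notice of loss is given on 2012-09-27), so not before 2012-11-10; done 2012-11-12 — permitted.
Step 4 — counting 60 days from 2012-11-12 (when the property is made available) gives a deadline of 2013-01-11; 2013-01-16 misses that deadline by 5 days.

No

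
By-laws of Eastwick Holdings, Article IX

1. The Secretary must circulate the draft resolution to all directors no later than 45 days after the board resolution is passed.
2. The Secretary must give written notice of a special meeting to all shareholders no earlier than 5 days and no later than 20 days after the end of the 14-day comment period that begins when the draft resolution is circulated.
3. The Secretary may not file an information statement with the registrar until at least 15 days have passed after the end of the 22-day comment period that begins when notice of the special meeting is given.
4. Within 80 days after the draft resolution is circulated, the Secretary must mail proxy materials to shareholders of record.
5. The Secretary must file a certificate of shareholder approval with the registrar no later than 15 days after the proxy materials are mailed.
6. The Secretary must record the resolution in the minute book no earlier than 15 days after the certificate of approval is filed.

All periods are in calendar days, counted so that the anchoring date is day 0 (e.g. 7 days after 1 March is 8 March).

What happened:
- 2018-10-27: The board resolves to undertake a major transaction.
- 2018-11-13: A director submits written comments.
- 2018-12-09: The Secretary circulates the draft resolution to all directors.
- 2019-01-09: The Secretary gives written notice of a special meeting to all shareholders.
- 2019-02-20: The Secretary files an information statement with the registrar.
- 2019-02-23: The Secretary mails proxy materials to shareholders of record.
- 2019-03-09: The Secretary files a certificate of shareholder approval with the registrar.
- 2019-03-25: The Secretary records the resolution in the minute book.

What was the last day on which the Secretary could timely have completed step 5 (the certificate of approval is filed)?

Step 5 runs from 2019-02-23, when the proxy materials are mailed. 15 days after 2019-02-23 is 2019-03-10.

2019-03-10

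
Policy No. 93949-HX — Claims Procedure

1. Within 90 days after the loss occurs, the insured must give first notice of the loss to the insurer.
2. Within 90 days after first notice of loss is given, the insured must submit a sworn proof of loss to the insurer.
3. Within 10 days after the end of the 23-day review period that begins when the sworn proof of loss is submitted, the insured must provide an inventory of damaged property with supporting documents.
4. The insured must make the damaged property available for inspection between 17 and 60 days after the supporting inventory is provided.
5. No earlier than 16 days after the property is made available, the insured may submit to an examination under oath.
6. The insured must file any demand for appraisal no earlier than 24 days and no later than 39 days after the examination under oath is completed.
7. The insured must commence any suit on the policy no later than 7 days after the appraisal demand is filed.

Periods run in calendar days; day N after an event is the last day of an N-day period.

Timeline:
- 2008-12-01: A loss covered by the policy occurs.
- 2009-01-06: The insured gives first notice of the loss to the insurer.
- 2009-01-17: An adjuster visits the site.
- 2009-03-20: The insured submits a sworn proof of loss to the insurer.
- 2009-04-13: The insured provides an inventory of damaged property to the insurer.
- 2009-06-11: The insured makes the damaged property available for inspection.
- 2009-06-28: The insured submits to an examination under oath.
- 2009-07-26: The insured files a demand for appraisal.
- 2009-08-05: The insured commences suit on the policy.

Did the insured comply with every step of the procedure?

No

(1) due by 2008-12-01 + 90 days = 2009-03-01; completed 2009-01-06, before the deadline.
(2) due by 2009-01-06 + 90 days = 2009-04-06; 2009-03-20 is within that limit.
(3) due by 2009-04-12 + 10 days = 2009-04-22; done 2009-04-13 — timely.
(4) the permitted window runs from 2009-04-13 + 17 = 2009-04-30 to 2009-04-13 + 60 = 2009-06-12; 2009-06-11 falls inside that range.
(5) permitted from 2009-06-11 + 16 days = 2009-06-27 onward; done 2009-06-28, after the minimum wait.
(6) the permitted window runs from 2009-06-28 + 24 = 2009-07-22 to 2009-06-28 + 39 = 2009-08-06; 2009-07-26 falls inside that range.
(7) due by 2009-07-26 + 7 days = 2009-08-02; done 2009-08-05 — 3 days late.
That is the first point of non-compliance.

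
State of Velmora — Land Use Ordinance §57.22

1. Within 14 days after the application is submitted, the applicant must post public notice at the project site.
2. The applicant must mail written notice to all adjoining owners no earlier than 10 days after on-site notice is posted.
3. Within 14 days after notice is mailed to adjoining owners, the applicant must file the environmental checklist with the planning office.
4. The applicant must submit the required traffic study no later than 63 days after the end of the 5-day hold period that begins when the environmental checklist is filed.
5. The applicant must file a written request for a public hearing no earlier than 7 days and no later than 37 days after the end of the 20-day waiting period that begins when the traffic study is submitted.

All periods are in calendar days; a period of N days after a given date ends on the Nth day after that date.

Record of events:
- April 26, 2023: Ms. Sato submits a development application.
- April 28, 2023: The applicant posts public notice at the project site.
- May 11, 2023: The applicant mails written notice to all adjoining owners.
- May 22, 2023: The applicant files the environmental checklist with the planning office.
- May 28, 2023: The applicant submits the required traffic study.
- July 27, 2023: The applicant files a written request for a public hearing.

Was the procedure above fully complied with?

No

(1) due by April 26, 2023 + 14 days = May 10, 2023; done April 28, 2023 — timely.
(2) permitted from April 28, 2023 + 10 days = May 8, 2023 onward; May 11, 2023 is on or after that date.
(3) due by May 11, 2023 + 14 days = May 25, 2023; May 22, 2023 is within that limit.
(4) due by May 27, 2023 + 63 days = July 29, 2023; done May 28, 2023 — timely.
(5) the permitted window runs from June 17, 2023 + 7 = June 24, 2023 to June 17, 2023 + 37 = July 24, 2023; July 27, 2023 is 3 days past the end of the window.
That is the first point of non-compliance.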